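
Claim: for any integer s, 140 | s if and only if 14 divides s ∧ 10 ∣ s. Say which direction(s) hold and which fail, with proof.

(⟸) This fails: take s = 70. Both 14 ∣ 70 and 10 ∣ 70, yet 70 is not a multiple of 140 (since 70 = 0·140 + 70), so 140 ∤ 70.

(⟹) If 140 ∣ s, write s = 140q. Since 140 = 10·14, s = 14·(10q), so 14 ∣ s; and since 140 = 14·10, s = 10·(14q), so 10 ∣ s.

Not equivalent: only (⇒) holds.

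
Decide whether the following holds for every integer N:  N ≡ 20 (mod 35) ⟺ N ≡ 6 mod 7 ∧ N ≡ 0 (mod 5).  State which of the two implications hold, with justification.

Equivalent; both directions hold.

(→) Suppose N ≡ 20 (mod 35); write N = 35j + 20. Since 7 ∣ 35, reducing mod 7 gives N ≡ 20 ≡ 6 (mod 7); since 5 ∣ 35, reducing mod 5 gives N ≡ 20 ≡ 0 (mod 5).

(←) Conversely, if N ≡ 6 (mod 7) and N ≡ 0 (mod 5), then by the Chinese remainder theorem N ≡ 20 (mod 35). This is exactly N ≡ 20 (mod 35).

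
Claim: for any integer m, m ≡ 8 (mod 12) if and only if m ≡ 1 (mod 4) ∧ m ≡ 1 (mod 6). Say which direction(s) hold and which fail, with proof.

(→) This fails: m = 8 gives 8 ≡ 8 (mod 12) but 8 ≡ 0 (mod 4), so the conjunction on the right does not hold.

(←) This fails: m = 1 satisfies both congruences on the right (1 ≡ 1 mod 4 and 1 ≡ 1 mod 6) yet 1 ≡ 1 (mod 12), not 8.

Neither implication holds.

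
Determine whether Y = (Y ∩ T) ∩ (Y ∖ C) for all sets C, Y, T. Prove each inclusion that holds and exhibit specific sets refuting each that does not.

(⟸) Let x ∈ (Y ∩ T) ∩ (Y ∖ C). Then x ∈ Y ∩ T and x ∉ C, from which x ∈ Y.

(⟹) This inclusion fails. Take C = ∅, Y = {1}, T = ∅; then 1 ∈ Y but 1 ∉ (Y ∩ T) ∩ (Y ∖ C).

(⊆) fails; (⊇) holds.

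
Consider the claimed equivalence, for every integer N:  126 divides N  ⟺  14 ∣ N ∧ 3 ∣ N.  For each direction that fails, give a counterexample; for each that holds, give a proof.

(⇒) holds; (⇐) fails.

(⟹) If 126 ∣ N, write N = 126q. Since 126 = 9·14, N = 14·(9q), so 14 ∣ N; and since 126 = 42·3, N = 3·(42q), so 3 ∣ N.

(⟸) This fails: take N = 42. Both 14 ∣ 42 and 3 ∣ 42, yet 42 is not a multiple of 126 (since 42 = 0·126 + 42), so 126 ∤ 42.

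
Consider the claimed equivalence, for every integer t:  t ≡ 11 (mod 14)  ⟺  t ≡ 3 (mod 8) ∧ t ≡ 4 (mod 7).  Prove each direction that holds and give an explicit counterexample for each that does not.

The forward direction fails; the converse holds.

(⇐) If t ≡ 3 (mod 8) and t ≡ 4 (mod 7), then by the Chinese remainder theorem t ≡ 11 (mod 56). Since 11 ≡ 11 (mod 14) and 14 ∣ 56, we get t ≡ 11 (mod 14).

(⇒) This fails: t = 25 gives 25 ≡ 11 (mod 14) but 25 ≡ 1 (mod 8), so the conjunction on the right does not hold.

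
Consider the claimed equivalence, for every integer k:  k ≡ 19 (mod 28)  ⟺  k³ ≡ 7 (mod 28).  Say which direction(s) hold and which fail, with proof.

Both directions fail.

Forward direction. This fails: take k = 19. Then 19 ≡ 19 (mod 28), but 19³ = 6859 ≡ 27 (mod 28), not 7.

Converse. This fails: take k = 7. Then 7³ = 343 ≡ 7 (mod 28), yet 7 ≡ 7 (mod 28), not 19.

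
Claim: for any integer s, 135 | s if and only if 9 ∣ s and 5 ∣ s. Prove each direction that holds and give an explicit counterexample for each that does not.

Only the forward direction holds.

(⇐) This fails: take s = 45. Both 9 ∣ 45 and 5 ∣ 45, yet 45 is not a multiple of 135 (since 45 = 0·135 + 45), so 135 ∤ 45.

(⇒) If 135 ∣ s, write s = 135q. Since 135 = 15·9, s = 9·(15q), so 9 ∣ s; and since 135 = 27·5, s = 5·(27q), so 5 ∣ s.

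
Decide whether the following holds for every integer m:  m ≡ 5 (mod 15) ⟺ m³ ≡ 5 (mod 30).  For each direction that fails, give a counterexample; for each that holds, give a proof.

Not equivalent: only (⇐) holds.

[⇒] This fails: take m = 20. Then 20 ≡ 5 (mod 15), but 20³ = 8000 ≡ 20 (mod 30), not 5.

[⇐] Conversely, the residues r modulo 30 with r³ ≡ 5 (mod 30) are exactly {5}, and each is ≡ 5 (mod 15).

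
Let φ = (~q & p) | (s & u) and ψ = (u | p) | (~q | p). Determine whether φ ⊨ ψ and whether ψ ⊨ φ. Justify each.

(⇐) This fails. Under q = F, p = F, s = F, u = F, the left side is false but the right side is true.

(⇒) Assume the antecedent. If q is true, the antecedent forces (q = T, p = F, s = T, u = T) or (q = T, p = T, s = T, u = T), and (u | p) | (~q | p) holds there. If q is false, (u | p) | (~q | p) reduces to true regardless of the other variables. Either way (u | p) | (~q | p) holds.

Only the forward implication holds.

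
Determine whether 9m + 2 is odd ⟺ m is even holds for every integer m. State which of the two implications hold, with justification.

(→) This fails: m = 5 gives 9m + 2 = 47, which is odd, but 5 is odd, not even.

(←) This also fails: m = 6 is even, but 9m + 2 = 56 is even, not odd.

(⇒) fails and (⇐) fails.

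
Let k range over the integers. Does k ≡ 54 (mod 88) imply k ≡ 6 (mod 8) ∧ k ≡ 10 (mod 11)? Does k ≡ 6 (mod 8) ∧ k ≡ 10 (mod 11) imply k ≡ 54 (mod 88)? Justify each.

Equivalent; both directions hold.

Forward direction. Suppose k ≡ 54 (mod 88); write k = 88j + 54. Since 8 ∣ 88, reducing mod 8 gives k ≡ 54 ≡ 6 (mod 8); since 11 ∣ 88, reducing mod 11 gives k ≡ 54 ≡ 10 (mod 11).

Converse. If k ≡ 6 (mod 8) and k ≡ 10 (mod 11), then by the Chinese remainder theorem k ≡ 54 (mod 88). This is exactly k ≡ 54 (mod 88).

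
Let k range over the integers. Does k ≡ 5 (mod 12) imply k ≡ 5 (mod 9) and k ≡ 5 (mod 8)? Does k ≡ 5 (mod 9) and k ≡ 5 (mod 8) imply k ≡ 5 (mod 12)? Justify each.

[⇐] If k ≡ 5 (mod 9) and k ≡ 5 (mod 8), then by the Chinese remainder theorem k ≡ 5 (mod 72). Since 5 ≡ 5 (mod 12) and 12 ∣ 72, we get k ≡ 5 (mod 12).

[⇒] This fails: k = 65 gives 65 ≡ 5 (mod 12) but 65 ≡ 2 (mod 9), so the conjunction on the right does not hold.

(⇒) fails; (⇐) holds.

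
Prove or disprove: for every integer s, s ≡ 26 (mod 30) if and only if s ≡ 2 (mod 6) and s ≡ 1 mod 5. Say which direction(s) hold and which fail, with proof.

Both directions hold; the statement is true.

(⟸) If s ≡ 2 (mod 6) and s ≡ 1 (mod 5), then by the Chinese remainder theorem s ≡ 26 (mod 30). This is exactly s ≡ 26 (mod 30).

(⟹) Suppose s ≡ 26 (mod 30); write s = 30j + 26. Since 6 ∣ 30, reducing mod 6 gives s ≡ 26 ≡ 2 (mod 6); since 5 ∣ 30, reducing mod 5 gives s ≡ 26 ≡ 1 (mod 5).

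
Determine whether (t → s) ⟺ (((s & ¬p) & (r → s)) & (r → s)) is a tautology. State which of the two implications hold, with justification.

(←) Assume the antecedent. If r is true, the antecedent forces (r = T, s = T, t = F, p = F) or (r = T, s = T, t = T, p = F), and t → s holds there. If r is false, the antecedent forces (r = F, s = T, t = F, p = F) or (r = F, s = T, t = T, p = F), and t → s holds there. Either way t → s holds.

(→) This fails. Under r = F, s = F, t = F, p = F, the left side is true but the right side is false.

The forward direction fails; the converse holds.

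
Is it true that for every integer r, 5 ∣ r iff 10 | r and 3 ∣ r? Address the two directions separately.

The forward direction fails; the converse holds.

(⟸) Suppose 10 ∣ r and 3 ∣ r. Any common multiple of 10 and 3 is a multiple of their lcm; here gcd(10, 3) = 1, so lcm(10, 3) = 10·3 = 30, so 30 ∣ r. Since 5 ∣ 30, it follows that 5 ∣ r.

(⟹) This fails: take r = 5. Certainly 5 ∣ 5, but 10 ∤ 5.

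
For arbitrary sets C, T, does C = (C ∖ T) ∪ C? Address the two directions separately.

(⟹) Let x ∈ C. Then either x ∈ C and x ∉ T; or x ∈ C ∩ T. In each case x ∈ (C ∖ T) ∪ C, so C ⊆ (C ∖ T) ∪ C.

(⟸) Let x ∈ (C ∖ T) ∪ C. Then either x ∈ C and x ∉ T; or x ∈ C ∩ T. In each case x ∈ C, so (C ∖ T) ∪ C ⊆ C.

Both inclusions hold; the sets are equal.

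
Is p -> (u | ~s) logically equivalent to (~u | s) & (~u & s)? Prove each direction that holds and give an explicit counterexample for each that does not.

(→) This fails. Under s = F, u = F, p = F, the left side is true but the right side is false.

(←) This fails. Under s = T, u = F, p = T, the left side is false but the right side is true.

Neither direction holds.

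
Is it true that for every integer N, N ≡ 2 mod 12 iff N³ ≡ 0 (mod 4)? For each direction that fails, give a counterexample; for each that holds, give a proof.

Only the forward direction holds.

(⇒) Suppose N ≡ 2 (mod 12). Then N³ ≡ 2³ = 8 (mod 12), and since 4 ∣ 12, also N³ ≡ 0 (mod 4).

(⇐) This fails: take N = 0. Then 0³ = 0 ≡ 0 (mod 4), yet 0 ≡ 0 (mod 12), not 2.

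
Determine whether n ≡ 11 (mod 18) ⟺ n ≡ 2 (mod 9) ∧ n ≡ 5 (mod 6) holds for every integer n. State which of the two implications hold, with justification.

(⟹) Suppose n ≡ 11 (mod 18); write n = 18j + 11. Since 9 ∣ 18, reducing mod 9 gives n ≡ 11 ≡ 2 (mod 9); since 6 ∣ 18, reducing mod 6 gives n ≡ 11 ≡ 5 (mod 6).

(⟸) Conversely, if n ≡ 2 (mod 9) and n ≡ 5 (mod 6), then by the Chinese remainder theorem n ≡ 11 (mod 18). This is exactly n ≡ 11 (mod 18).

Both implications hold.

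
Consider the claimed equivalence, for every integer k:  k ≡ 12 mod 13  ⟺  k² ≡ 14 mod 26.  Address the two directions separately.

[⇒] This fails: take k = 25. Then 25 ≡ 12 (mod 13), but 25² = 625 ≡ 1 (mod 26), not 14.

[⇐] This fails: take k = 14. Then 14² = 196 ≡ 14 (mod 26), yet 14 ≡ 1 (mod 13), not 12.

Both directions fail.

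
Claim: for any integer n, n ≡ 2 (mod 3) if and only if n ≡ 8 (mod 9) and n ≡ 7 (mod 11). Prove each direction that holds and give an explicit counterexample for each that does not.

The forward direction fails; the converse holds.

[⇒] This fails: n = 2 gives 2 ≡ 2 (mod 3) but 2 ≡ 2 (mod 9), so the conjunction on the right does not hold.

[⇐] Conversely, if n ≡ 8 (mod 9) and n ≡ 7 (mod 11), then by the Chinese remainder theorem n ≡ 62 (mod 99). Since 62 ≡ 2 (mod 3) and 3 ∣ 99, we get n ≡ 2 (mod 3).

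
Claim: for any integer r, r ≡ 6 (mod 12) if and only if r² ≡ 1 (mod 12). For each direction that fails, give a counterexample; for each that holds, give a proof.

Forward direction. This fails: take r = 6. Then 6 ≡ 6 (mod 12), but 6² = 36 ≡ 0 (mod 12), not 1.

Converse. This fails: take r = 1. Then 1² = 1 ≡ 1 (mod 12), yet 1 ≡ 1 (mod 12), not 6.

Both directions fail.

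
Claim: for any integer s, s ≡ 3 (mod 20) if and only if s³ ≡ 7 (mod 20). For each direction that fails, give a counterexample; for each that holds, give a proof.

[⇐] Suppose s³ ≡ 7 (mod 20). The only residue r in {0, …, 19} with r³ ≡ 7 (mod 20) is r = 3, so s ≡ 3 (mod 20).

[⇒] Suppose s ≡ 3 (mod 20). Write s = 20j + 3. Then (20j + 3)³ = 8000j³ + 3600j² + 540j + 27 = 20(400j³ + 180j² + 27j + 1) + 7, so s³ ≡ 7 (mod 20).

Both directions hold; the statement is true.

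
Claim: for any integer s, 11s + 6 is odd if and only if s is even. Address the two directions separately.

(⇒) This fails: s = 3 gives 11s + 6 = 39, which is odd, but 3 is odd, not even.

(⇐) This also fails: s = 6 is even, but 11s + 6 = 72 is even, not odd.

Both directions fail.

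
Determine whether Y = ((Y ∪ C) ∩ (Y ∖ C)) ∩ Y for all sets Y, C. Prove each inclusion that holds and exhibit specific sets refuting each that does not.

(⊆) fails; (⊇) holds.

Forward inclusion. This inclusion fails. Take Y = {1}, C = {1}; then 1 ∈ Y but 1 ∉ ((Y ∪ C) ∩ (Y ∖ C)) ∩ Y.

Reverse inclusion. Let x ∈ ((Y ∪ C) ∩ (Y ∖ C)) ∩ Y. Then x ∈ Y and x ∉ C, from which x ∈ Y.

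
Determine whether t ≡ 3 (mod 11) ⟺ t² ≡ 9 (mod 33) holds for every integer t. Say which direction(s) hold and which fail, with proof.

Neither direction holds.

[⇒] This fails: take t = 14. Then 14 ≡ 3 (mod 11), but 14² = 196 ≡ 31 (mod 33), not 9.

[⇐] This fails: take t = 30. Then 30² = 900 ≡ 9 (mod 33), yet 30 ≡ 8 (mod 11), not 3.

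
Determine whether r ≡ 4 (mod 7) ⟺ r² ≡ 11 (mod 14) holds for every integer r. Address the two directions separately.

Neither direction holds.

(→) This fails: take r = 4. Then 4 ≡ 4 (mod 7), but 4² = 16 ≡ 2 (mod 14), not 11.

(←) This fails: take r = 5. Then 5² = 25 ≡ 11 (mod 14), yet 5 ≡ 5 (mod 7), not 4.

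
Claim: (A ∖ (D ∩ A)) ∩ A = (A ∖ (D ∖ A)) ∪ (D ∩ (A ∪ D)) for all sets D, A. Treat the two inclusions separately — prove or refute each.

Reverse inclusion. This inclusion fails. Take D = {1}, A = ∅; then 1 ∈ (A ∖ (D ∖ A)) ∪ (D ∩ (A ∪ D)) but 1 ∉ (A ∖ (D ∩ A)) ∩ A.

Forward inclusion. Let x ∈ (A ∖ (D ∩ A)) ∩ A. Then x ∈ A and x ∉ D, from which x ∈ (A ∖ (D ∖ A)) ∪ (D ∩ (A ∪ D)).

Only the forward inclusion holds.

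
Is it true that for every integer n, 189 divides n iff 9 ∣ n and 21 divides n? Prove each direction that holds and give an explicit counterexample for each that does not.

Only the forward implication holds.

Forward direction. If 189 ∣ n, write n = 189q. Since 189 = 21·9, n = 9·(21q), so 9 ∣ n; and since 189 = 9·21, n = 21·(9q), so 21 ∣ n.

Converse. This fails: take n = 63. Both 9 ∣ 63 and 21 ∣ 63, yet 63 is not a multiple of 189 (since 63 = 0·189 + 63), so 189 ∤ 63.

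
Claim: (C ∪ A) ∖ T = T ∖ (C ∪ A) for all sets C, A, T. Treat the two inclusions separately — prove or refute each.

Forward inclusion. This inclusion fails. Take C = {1}, A = ∅, T = ∅; then 1 ∈ (C ∪ A) ∖ T but 1 ∉ T ∖ (C ∪ A).

Reverse inclusion. This inclusion fails. Take C = ∅, A = ∅, T = {1}; then 1 ∈ T ∖ (C ∪ A) but 1 ∉ (C ∪ A) ∖ T.

(⊆) fails and (⊇) fails.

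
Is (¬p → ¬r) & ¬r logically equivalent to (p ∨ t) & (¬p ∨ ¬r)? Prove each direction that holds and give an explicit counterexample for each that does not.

Neither direction holds.

(⇒) This fails. Under t = F, r = F, p = F, the left side is true but the right side is false.

(⇐) This fails. Under t = T, r = T, p = F, the left side is false but the right side is true.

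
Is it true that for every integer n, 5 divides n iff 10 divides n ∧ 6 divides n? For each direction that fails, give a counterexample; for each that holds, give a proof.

Not equivalent: only (⇐) holds.

(⟹) This fails: take n = 5. Certainly 5 ∣ 5, but 10 ∤ 5.

(⟸) Suppose 10 ∣ n and 6 ∣ n. Any common multiple of 10 and 6 is a multiple of their lcm; here lcm(10, 6) = 10·6/gcd(10, 6) = 60/2 = 30, so 30 ∣ n. Since 5 ∣ 30, it follows that 5 ∣ n.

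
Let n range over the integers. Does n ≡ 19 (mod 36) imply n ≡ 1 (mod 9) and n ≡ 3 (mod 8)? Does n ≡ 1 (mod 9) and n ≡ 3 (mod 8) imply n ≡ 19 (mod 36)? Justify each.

(→) This fails: n = 55 gives 55 ≡ 19 (mod 36) but 55 ≡ 7 (mod 8), so the conjunction on the right does not hold.

(←) Conversely, if n ≡ 1 (mod 9) and n ≡ 3 (mod 8), then by the Chinese remainder theorem n ≡ 19 (mod 72). Since 19 ≡ 19 (mod 36) and 36 ∣ 72, we get n ≡ 19 (mod 36).

The forward direction fails; the converse holds.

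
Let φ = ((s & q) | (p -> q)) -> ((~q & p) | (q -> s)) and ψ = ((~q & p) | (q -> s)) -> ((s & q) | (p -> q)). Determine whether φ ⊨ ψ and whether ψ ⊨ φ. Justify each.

(⟹) This fails. Under p = T, q = F, s = F, the left side is true but the right side is false.

(⟸) This fails. Under p = F, q = T, s = F, the left side is false but the right side is true.

Neither direction holds.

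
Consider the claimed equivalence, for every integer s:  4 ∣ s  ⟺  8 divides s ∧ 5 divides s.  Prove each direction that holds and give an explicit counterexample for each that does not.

Only the reverse direction holds.

Forward direction. This fails: take s = 4. Certainly 4 ∣ 4, but 8 ∤ 4.

Converse. Suppose 8 ∣ s and 5 ∣ s. Any common multiple of 8 and 5 is a multiple of their lcm; here gcd(8, 5) = 1, so lcm(8, 5) = 8·5 = 40, so 40 ∣ s. Since 4 ∣ 40, it follows that 4 ∣ s.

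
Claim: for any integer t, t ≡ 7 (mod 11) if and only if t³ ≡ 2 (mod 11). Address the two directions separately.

(→) Suppose t ≡ 7 (mod 11). Write t = 11j + 7. Then (11j + 7)³ = 1331j³ + 2541j² + 1617j + 343 = 11(121j³ + 231j² + 147j + 31) + 2, so t³ ≡ 2 (mod 11).

(←) Conversely, suppose t³ ≡ 2 (mod 11). The only residue r in {0, …, 10} with r³ ≡ 2 (mod 11) is r = 7, so t ≡ 7 (mod 11).

Both implications hold.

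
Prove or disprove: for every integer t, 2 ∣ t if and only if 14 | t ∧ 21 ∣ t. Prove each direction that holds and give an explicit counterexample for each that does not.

Only the converse holds.

[⇒] This fails: take t = 2. Certainly 2 ∣ 2, but 14 ∤ 2.

[⇐] Suppose 14 ∣ t and 21 ∣ t. Any common multiple of 14 and 21 is a multiple of their lcm; here lcm(14, 21) = 14·21/gcd(14, 21) = 294/7 = 42, so 42 ∣ t. Since 2 ∣ 42, it follows that 2 ∣ t.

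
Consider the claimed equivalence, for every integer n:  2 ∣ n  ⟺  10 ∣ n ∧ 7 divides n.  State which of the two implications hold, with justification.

Only the reverse direction holds.

(→) This fails: take n = 2. Certainly 2 ∣ 2, but 10 ∤ 2.

(←) Suppose 10 ∣ n and 7 ∣ n. Any common multiple of 10 and 7 is a multiple of their lcm; here gcd(10, 7) = 1, so lcm(10, 7) = 10·7 = 70, so 70 ∣ n. Since 2 ∣ 70, it follows that 2 ∣ n.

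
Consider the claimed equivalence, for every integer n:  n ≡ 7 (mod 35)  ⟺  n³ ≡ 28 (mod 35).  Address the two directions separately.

Equivalent; both directions hold.

Forward direction. Suppose n ≡ 7 (mod 35). Write n = 35j + 7. Then (35j + 7)³ = 42875j³ + 25725j² + 5145j + 343 = 35(1225j³ + 735j² + 147j + 9) + 28, so n³ ≡ 28 (mod 35).

Converse. Suppose n³ ≡ 28 (mod 35). The only residue r in {0, …, 34} with r³ ≡ 28 (mod 35) is r = 7, so n ≡ 7 (mod 35).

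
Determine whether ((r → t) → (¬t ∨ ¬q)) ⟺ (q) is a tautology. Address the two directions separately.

[⇒] This fails. Under r = F, q = F, t = F, the left side is true but the right side is false.

[⇐] This fails. Under r = F, q = T, t = T, the left side is false but the right side is true.

Neither direction holds.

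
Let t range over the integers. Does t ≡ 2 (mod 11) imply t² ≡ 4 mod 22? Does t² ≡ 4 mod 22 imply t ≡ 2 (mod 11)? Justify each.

Forward direction. This fails: take t = 13. Then 13 ≡ 2 (mod 11), but 13² = 169 ≡ 15 (mod 22), not 4.

Converse. This fails: take t = 20. Then 20² = 400 ≡ 4 (mod 22), yet 20 ≡ 9 (mod 11), not 2.

Both directions fail.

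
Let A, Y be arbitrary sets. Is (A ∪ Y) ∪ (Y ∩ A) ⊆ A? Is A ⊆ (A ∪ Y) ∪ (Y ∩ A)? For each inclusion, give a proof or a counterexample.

The sets are not equal: only the reverse inclusion holds.

Forward inclusion. This inclusion fails. Take A = ∅, Y = {1}; then 1 ∈ (A ∪ Y) ∪ (Y ∩ A) but 1 ∉ A.

Reverse inclusion. Let x ∈ A. Then either x ∈ A and x ∉ Y; or x ∈ A ∩ Y. In each case x ∈ (A ∪ Y) ∪ (Y ∩ A), so A ⊆ (A ∪ Y) ∪ (Y ∩ A).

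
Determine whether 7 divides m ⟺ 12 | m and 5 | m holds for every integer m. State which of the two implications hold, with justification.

Neither direction holds.

Forward direction. This fails: take m = 7. Certainly 7 ∣ 7, but 12 ∤ 7.

Converse. This fails: take m = 60. Both 12 ∣ 60 and 5 ∣ 60, yet 60 is not a multiple of 7 (since 60 = 8·7 + 4), so 7 ∤ 60.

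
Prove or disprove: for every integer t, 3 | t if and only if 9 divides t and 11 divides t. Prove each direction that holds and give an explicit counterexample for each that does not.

Not equivalent: only (⇐) holds.

(⇐) Suppose 9 ∣ t and 11 ∣ t. Any common multiple of 9 and 11 is a multiple of their lcm; here gcd(9, 11) = 1, so lcm(9, 11) = 9·11 = 99, so 99 ∣ t. Since 3 ∣ 99, it follows that 3 ∣ t.

(⇒) This fails: take t = 3. Certainly 3 ∣ 3, but 9 ∤ 3.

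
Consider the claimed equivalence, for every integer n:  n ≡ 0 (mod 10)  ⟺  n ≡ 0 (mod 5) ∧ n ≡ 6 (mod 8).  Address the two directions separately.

(⟹) This fails: n = 0 gives 0 ≡ 0 (mod 10) but 0 ≡ 0 (mod 8), so the conjunction on the right does not hold.

(⟸) Conversely, if n ≡ 0 (mod 5) and n ≡ 6 (mod 8), then by the Chinese remainder theorem n ≡ 30 (mod 40). Since 30 ≡ 0 (mod 10) and 10 ∣ 40, we get n ≡ 0 (mod 10).

Only the converse holds.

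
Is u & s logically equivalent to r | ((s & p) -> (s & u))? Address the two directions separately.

(⇒) holds; (⇐) fails.

(←) This fails. Under s = F, u = F, p = F, r = F, the left side is false but the right side is true.

(→) Assume the antecedent. If u is true, r | ((s & p) -> (s & u)) reduces to true regardless of the other variables. If u is false, the antecedent cannot hold. Either way r | ((s & p) -> (s & u)) holds.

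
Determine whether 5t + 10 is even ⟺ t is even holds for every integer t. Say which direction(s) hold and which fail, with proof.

(→) Suppose 5t + 10 is even. Since 5 is odd, 5t and t have the same parity, so 5t + 10 ≡ t + 10 (mod 2). As 10 is even, 5t + 10 is even exactly when t is even. Thus t is even.

(←) Conversely, suppose t is even; write t = 2j. Then 5t + 10 = 5·(2j) + 10 = 2·5j + 10, which is even.

Equivalent; both directions hold.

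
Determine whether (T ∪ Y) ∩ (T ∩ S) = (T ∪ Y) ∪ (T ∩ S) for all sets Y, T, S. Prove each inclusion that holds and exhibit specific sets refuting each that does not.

Reverse inclusion. This inclusion fails. Take Y = {1}, T = ∅, S = ∅; then 1 ∈ (T ∪ Y) ∪ (T ∩ S) but 1 ∉ (T ∪ Y) ∩ (T ∩ S).

Forward inclusion. Let x ∈ (T ∪ Y) ∩ (T ∩ S). Then either x ∈ T ∩ S and x ∉ Y; or x ∈ Y ∩ T ∩ S. In each case x ∈ (T ∪ Y) ∪ (T ∩ S), so (T ∪ Y) ∩ (T ∩ S) ⊆ (T ∪ Y) ∪ (T ∩ S).

(⊆) holds; (⊇) fails.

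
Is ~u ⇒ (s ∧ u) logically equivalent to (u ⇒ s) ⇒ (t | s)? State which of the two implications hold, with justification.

(→) Assume the antecedent. If u is true, (u ⇒ s) ⇒ (t | s) reduces to true regardless of the other variables. If u is false, the antecedent cannot hold. Either way (u ⇒ s) ⇒ (t | s) holds.

(←) This fails. Under u = F, s = T, t = F, the left side is false but the right side is true.

(⇒) holds; (⇐) fails.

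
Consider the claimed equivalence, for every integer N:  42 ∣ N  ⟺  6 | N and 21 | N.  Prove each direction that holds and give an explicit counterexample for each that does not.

[⇒] If 42 ∣ N, write N = 42q. Since 42 = 7·6, N = 6·(7q), so 6 ∣ N; and since 42 = 2·21, N = 21·(2q), so 21 ∣ N.

[⇐] Suppose 6 ∣ N and 21 ∣ N. Any common multiple of 6 and 21 is a multiple of their lcm; here lcm(6, 21) = 6·21/gcd(6, 21) = 126/3 = 42, so 42 ∣ N.

Both directions hold.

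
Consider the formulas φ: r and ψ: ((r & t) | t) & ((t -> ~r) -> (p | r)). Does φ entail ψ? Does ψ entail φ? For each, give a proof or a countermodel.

(⇒) This fails. Under p = F, t = F, r = T, the left side is true but the right side is false.

(⇐) This fails. Under p = T, t = T, r = F, the left side is false but the right side is true.

Neither direction holds.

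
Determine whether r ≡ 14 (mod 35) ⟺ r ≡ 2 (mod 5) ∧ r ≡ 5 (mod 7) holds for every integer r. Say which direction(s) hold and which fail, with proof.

[⇒] This fails: r = 14 gives 14 ≡ 14 (mod 35) but 14 ≡ 4 (mod 5), so the conjunction on the right does not hold.

[⇐] This fails: r = 12 satisfies both congruences on the right (12 ≡ 2 mod 5 and 12 ≡ 5 mod 7) yet 12 ≡ 12 (mod 35), not 14.

Neither direction holds.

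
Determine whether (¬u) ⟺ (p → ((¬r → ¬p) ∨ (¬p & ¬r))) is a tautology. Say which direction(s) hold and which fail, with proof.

[⇒] This fails. Under r = F, p = T, u = F, the left side is true but the right side is false.

[⇐] This fails. Under r = F, p = F, u = T, the left side is false but the right side is true.

Neither direction holds.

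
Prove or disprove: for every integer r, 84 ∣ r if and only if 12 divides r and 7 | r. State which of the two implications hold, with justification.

Both implications hold.

(⟹) If 84 ∣ r, write r = 84q. Since 84 = 7·12, r = 12·(7q), so 12 ∣ r; and since 84 = 12·7, r = 7·(12q), so 7 ∣ r.

(⟸) Suppose 12 ∣ r and 7 ∣ r. Any common multiple of 12 and 7 is a multiple of their lcm; here gcd(12, 7) = 1, so lcm(12, 7) = 12·7 = 84, so 84 ∣ r.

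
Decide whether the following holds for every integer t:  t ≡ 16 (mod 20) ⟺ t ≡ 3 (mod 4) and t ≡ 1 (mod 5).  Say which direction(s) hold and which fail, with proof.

(⟹) This fails: t = 16 gives 16 ≡ 16 (mod 20) but 16 ≡ 0 (mod 4), so the conjunction on the right does not hold.

(⟸) This fails: t = 11 satisfies both congruences on the right (11 ≡ 3 mod 4 and 11 ≡ 1 mod 5) yet 11 ≡ 11 (mod 20), not 16.

(⇒) fails and (⇐) fails.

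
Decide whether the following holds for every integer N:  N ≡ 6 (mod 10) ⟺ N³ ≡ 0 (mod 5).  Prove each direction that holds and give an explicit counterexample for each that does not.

(→) This fails: take N = 6. Then 6 ≡ 6 (mod 10), but 6³ = 216 ≡ 1 (mod 5), not 0.

(←) This fails: take N = 0. Then 0³ = 0 ≡ 0 (mod 5), yet 0 ≡ 0 (mod 10), not 6.

(⇒) fails and (⇐) fails.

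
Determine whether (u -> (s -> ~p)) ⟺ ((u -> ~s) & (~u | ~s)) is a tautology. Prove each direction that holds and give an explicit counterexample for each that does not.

Only the reverse direction holds.

(→) This fails. Under s = T, u = T, p = F, the left side is true but the right side is false.

(←) Assume the antecedent. If s is true, the antecedent forces (s = T, u = F, p = F) or (s = T, u = F, p = T), and u -> (s -> ~p) holds there. If s is false, u -> (s -> ~p) reduces to true regardless of the other variables. Either way u -> (s -> ~p) holds.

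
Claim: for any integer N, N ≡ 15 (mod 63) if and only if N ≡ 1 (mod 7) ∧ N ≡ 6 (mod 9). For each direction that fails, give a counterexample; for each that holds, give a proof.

Both implications hold.

(⟹) Suppose N ≡ 15 (mod 63); write N = 63j + 15. Since 7 ∣ 63, reducing mod 7 gives N ≡ 15 ≡ 1 (mod 7); since 9 ∣ 63, reducing mod 9 gives N ≡ 15 ≡ 6 (mod 9).

(⟸) Conversely, if N ≡ 1 (mod 7) and N ≡ 6 (mod 9), then by the Chinese remainder theorem N ≡ 15 (mod 63). This is exactly N ≡ 15 (mod 63).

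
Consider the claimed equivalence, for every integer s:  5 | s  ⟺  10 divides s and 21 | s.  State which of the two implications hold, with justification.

(⇒) This fails: take s = 5. Certainly 5 ∣ 5, but 10 ∤ 5.

(⇐) Suppose 10 ∣ s and 21 ∣ s. Any common multiple of 10 and 21 is a multiple of their lcm; here gcd(10, 21) = 1, so lcm(10, 21) = 10·21 = 210, so 210 ∣ s. Since 5 ∣ 210, it follows that 5 ∣ s.

The forward direction fails; the converse holds.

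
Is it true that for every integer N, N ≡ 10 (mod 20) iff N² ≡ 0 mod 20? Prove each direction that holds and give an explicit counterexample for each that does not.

Forward direction. Suppose N ≡ 10 (mod 20). Write N = 20j + 10. Then (20j + 10)² = 400j² + 400j + 100 = 20(20j² + 20j + 5) + 0, so N² ≡ 0 (mod 20).

Converse. This fails: take N = 0. Then 0² = 0 ≡ 0 (mod 20), yet 0 ≡ 0 (mod 20), not 10.

The forward direction holds; the converse fails.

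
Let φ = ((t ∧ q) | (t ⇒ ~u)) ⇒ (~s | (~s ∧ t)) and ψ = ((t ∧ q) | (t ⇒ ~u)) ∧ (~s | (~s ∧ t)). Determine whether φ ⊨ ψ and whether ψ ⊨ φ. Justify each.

Only the converse holds.

(←) Assume the antecedent. If s is true, the antecedent cannot hold. If s is false, the consequent reduces to true regardless of the other variables. Either way the consequent holds.

(→) This fails. Under s = F, u = T, t = T, q = F, the left side is true but the right side is false.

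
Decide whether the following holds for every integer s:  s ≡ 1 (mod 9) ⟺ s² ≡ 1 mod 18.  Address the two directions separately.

Both directions fail.

Forward direction. This fails: take s = 10. Then 10 ≡ 1 (mod 9), but 10² = 100 ≡ 10 (mod 18), not 1.

Converse. This fails: take s = 17. Then 17² = 289 ≡ 1 (mod 18), yet 17 ≡ 8 (mod 9), not 1.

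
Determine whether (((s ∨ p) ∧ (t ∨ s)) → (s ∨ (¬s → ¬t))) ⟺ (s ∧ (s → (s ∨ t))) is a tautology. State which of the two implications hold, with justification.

(⇒) This fails. Under s = F, t = F, p = F, the left side is true but the right side is false.

(⇐) Assume the antecedent. If s is true, the consequent reduces to true regardless of the other variables. If s is false, the antecedent cannot hold. Either way the consequent holds.

Only the reverse direction holds.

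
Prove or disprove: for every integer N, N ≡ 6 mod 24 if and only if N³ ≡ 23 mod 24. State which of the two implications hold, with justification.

(⇒) fails and (⇐) fails.

(⟹) This fails: take N = 6. Then 6 ≡ 6 (mod 24), but 6³ = 216 ≡ 0 (mod 24), not 23.

(⟸) This fails: take N = 23. Then 23³ = 12167 ≡ 23 (mod 24), yet 23 ≡ 23 (mod 24), not 6.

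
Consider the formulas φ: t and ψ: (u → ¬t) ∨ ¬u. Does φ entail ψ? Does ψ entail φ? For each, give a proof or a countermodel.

(→) This fails. Under t = T, u = T, the left side is true but the right side is false.

(←) This fails. Under t = F, u = F, the left side is false but the right side is true.

Both directions fail.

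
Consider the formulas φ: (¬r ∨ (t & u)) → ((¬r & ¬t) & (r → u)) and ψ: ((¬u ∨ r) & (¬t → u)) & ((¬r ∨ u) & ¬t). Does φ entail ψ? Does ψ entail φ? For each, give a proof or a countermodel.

Only the reverse direction holds.

(⇒) This fails. Under r = F, t = F, u = F, the left side is true but the right side is false.

(⇐) Assume the antecedent. If r is true, the antecedent forces (r = T, t = F, u = T), and the consequent holds there. If r is false, the antecedent cannot hold. Either way the consequent holds.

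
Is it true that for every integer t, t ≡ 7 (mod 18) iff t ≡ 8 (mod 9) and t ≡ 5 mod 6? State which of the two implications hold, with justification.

(→) This fails: t = 7 gives 7 ≡ 7 (mod 18) but 7 ≡ 7 (mod 9), so the conjunction on the right does not hold.

(←) This fails: t = 17 satisfies both congruences on the right (17 ≡ 8 mod 9 and 17 ≡ 5 mod 6) yet 17 ≡ 17 (mod 18), not 7.

Neither direction holds.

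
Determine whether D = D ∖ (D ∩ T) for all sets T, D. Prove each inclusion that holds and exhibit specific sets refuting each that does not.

The sets are not equal: only the reverse inclusion holds.

(⊇) Let x ∈ D ∖ (D ∩ T). Then x ∈ D and x ∉ T, from which x ∈ D.

(⊆) This inclusion fails. Take T = {1}, D = {1}; then 1 ∈ D but 1 ∉ D ∖ (D ∩ T).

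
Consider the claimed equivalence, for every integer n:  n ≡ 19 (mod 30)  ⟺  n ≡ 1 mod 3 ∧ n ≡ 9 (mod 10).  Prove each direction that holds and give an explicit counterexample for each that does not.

(⇒) Suppose n ≡ 19 (mod 30); write n = 30j + 19. Since 3 ∣ 30, reducing mod 3 gives n ≡ 19 ≡ 1 (mod 3); since 10 ∣ 30, reducing mod 10 gives n ≡ 19 ≡ 9 (mod 10).

(⇐) Conversely, if n ≡ 1 (mod 3) and n ≡ 9 (mod 10), then by the Chinese remainder theorem n ≡ 19 (mod 30). This is exactly n ≡ 19 (mod 30).

Both implications hold.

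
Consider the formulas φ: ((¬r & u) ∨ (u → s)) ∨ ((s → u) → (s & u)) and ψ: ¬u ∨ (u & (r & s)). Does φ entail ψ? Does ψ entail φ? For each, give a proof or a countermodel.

Only the reverse direction holds.

(⟹) This fails. Under u = T, s = F, r = F, the left side is true but the right side is false.

(⟸) Assume the antecedent. If u is true, the antecedent forces (u = T, s = T, r = T), and the consequent holds there. If u is false, the consequent reduces to true regardless of the other variables. Either way the consequent holds.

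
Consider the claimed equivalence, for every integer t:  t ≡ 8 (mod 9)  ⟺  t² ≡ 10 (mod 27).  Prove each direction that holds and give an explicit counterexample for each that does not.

Neither implication holds.

(⟹) This fails: take t = 17. Then 17 ≡ 8 (mod 9), but 17² = 289 ≡ 19 (mod 27), not 10.

(⟸) This fails: take t = 19. Then 19² = 361 ≡ 10 (mod 27), yet 19 ≡ 1 (mod 9), not 8.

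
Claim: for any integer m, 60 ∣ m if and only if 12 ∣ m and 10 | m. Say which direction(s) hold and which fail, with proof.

[⇒] If 60 ∣ m, write m = 60q. Since 60 = 5·12, m = 12·(5q), so 12 ∣ m; and since 60 = 6·10, m = 10·(6q), so 10 ∣ m.

[⇐] Suppose 12 ∣ m and 10 ∣ m. Any common multiple of 12 and 10 is a multiple of their lcm; here lcm(12, 10) = 12·10/gcd(12, 10) = 120/2 = 60, so 60 ∣ m.

Both directions hold; the statement is true.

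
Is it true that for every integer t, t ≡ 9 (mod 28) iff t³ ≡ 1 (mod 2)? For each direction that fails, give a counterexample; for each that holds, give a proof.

The forward direction holds; the converse fails.

(⇐) This fails: take t = 1. Then 1³ = 1 ≡ 1 (mod 2), yet 1 ≡ 1 (mod 28), not 9.

(⇒) Suppose t ≡ 9 (mod 28). Then t³ ≡ 9³ = 729 (mod 28), and since 2 ∣ 28, also t³ ≡ 1 (mod 2).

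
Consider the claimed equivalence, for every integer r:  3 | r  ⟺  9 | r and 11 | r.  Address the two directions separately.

Forward direction. This fails: take r = 3. Certainly 3 ∣ 3, but 9 ∤ 3.

Converse. Suppose 9 ∣ r and 11 ∣ r. Any common multiple of 9 and 11 is a multiple of their lcm; here gcd(9, 11) = 1, so lcm(9, 11) = 9·11 = 99, so 99 ∣ r. Since 3 ∣ 99, it follows that 3 ∣ r.

Only the reverse direction holds.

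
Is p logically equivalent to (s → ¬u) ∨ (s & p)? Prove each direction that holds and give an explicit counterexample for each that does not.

The forward direction holds; the converse fails.

(→) Assume the antecedent. If p is true, (s → ¬u) ∨ (s & p) reduces to true regardless of the other variables. If p is false, the antecedent cannot hold. Either way (s → ¬u) ∨ (s & p) holds.

(←) This fails. Under p = F, s = F, u = F, the left side is false but the right side is true.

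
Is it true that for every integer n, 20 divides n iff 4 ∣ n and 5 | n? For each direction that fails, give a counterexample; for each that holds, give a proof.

(⟸) Suppose 4 ∣ n and 5 ∣ n. Any common multiple of 4 and 5 is a multiple of their lcm; here gcd(4, 5) = 1, so lcm(4, 5) = 4·5 = 20, so 20 ∣ n.

(⟹) If 20 ∣ n, write n = 20q. Since 20 = 5·4, n = 4·(5q), so 4 ∣ n; and since 20 = 4·5, n = 5·(4q), so 5 ∣ n.

Equivalent; both directions hold.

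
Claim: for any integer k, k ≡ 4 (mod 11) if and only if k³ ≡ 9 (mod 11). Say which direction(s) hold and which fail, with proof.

(⇒) Suppose k ≡ 4 (mod 11). Write k = 11j + 4. Then (11j + 4)³ = 1331j³ + 1452j² + 528j + 64 = 11(121j³ + 132j² + 48j + 5) + 9, so k³ ≡ 9 (mod 11).

(⇐) For the converse, argue contrapositively. If k ≢ 4 (mod 11), then k is congruent to one of 0, 1, 2, 3, 5, 6, 7, 8, 9, 10 modulo 11, and these give k³ ≡ 0, 1, 8, 5, 4, 7, 2, 6, 3, 10 respectively — never 9.

Equivalent; both directions hold.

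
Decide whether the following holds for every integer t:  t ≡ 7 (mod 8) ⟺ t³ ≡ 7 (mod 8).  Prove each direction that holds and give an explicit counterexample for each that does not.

Both directions hold.

(⇒) Suppose t ≡ 7 (mod 8). Write t = 8j + 7. Then (8j + 7)³ = 512j³ + 1344j² + 1176j + 343 = 8(64j³ + 168j² + 147j + 42) + 7, so t³ ≡ 7 (mod 8).

(⇐) Conversely, suppose t³ ≡ 7 (mod 8). The only residue r in {0, …, 7} with r³ ≡ 7 (mod 8) is r = 7, so t ≡ 7 (mod 8).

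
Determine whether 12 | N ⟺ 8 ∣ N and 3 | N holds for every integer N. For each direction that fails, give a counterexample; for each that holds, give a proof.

Only the reverse direction holds.

Forward direction. This fails: take N = 12. Certainly 12 ∣ 12, but 8 ∤ 12.

Converse. Suppose 8 ∣ N and 3 ∣ N. Any common multiple of 8 and 3 is a multiple of their lcm; here gcd(8, 3) = 1, so lcm(8, 3) = 8·3 = 24, so 24 ∣ N. Since 12 ∣ 24, it follows that 12 ∣ N.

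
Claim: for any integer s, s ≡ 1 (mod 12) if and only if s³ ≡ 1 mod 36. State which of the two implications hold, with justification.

The biconditional holds.

(⇒) Suppose s ≡ 1 (mod 12). Working modulo 36, s ∈ {1, 13, 25}; for each such r, r³ ≡ 1 (mod 36).

(⇐) Conversely, the residues r modulo 36 with r³ ≡ 1 (mod 36) are exactly {1, 13, 25}, and each is ≡ 1 (mod 12).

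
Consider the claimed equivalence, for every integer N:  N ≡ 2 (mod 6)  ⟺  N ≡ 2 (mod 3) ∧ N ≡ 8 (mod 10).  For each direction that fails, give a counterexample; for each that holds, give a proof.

Only the converse holds.

(→) This fails: N = 2 gives 2 ≡ 2 (mod 6) but 2 ≡ 2 (mod 10), so the conjunction on the right does not hold.

(←) Conversely, if N ≡ 2 (mod 3) and N ≡ 8 (mod 10), then by the Chinese remainder theorem N ≡ 8 (mod 30). Since 8 ≡ 2 (mod 6) and 6 ∣ 30, we get N ≡ 2 (mod 6).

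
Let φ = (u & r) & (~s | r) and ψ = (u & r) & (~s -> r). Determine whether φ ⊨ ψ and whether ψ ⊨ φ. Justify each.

[⇒] Assume the antecedent. If u is true, the antecedent forces (u = T, s = F, r = T) or (u = T, s = T, r = T), and (u & r) & (~s -> r) holds there. If u is false, the antecedent cannot hold. Either way (u & r) & (~s -> r) holds.

[⇐] Assume the antecedent. If u is true, the antecedent forces (u = T, s = F, r = T) or (u = T, s = T, r = T), and (u & r) & (~s | r) holds there. If u is false, the antecedent cannot hold. Either way (u & r) & (~s | r) holds.

Both directions hold.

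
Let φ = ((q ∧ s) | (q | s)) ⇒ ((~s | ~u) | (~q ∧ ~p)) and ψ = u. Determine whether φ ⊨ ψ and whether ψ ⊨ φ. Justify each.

Neither direction holds.

[⇒] This fails. Under q = F, u = F, s = F, p = F, the left side is true but the right side is false.

[⇐] This fails. Under q = T, u = T, s = T, p = F, the left side is false but the right side is true.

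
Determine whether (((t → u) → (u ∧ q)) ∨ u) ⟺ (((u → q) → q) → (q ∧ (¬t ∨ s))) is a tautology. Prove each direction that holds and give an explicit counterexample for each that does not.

(→) This fails. Under u = T, q = F, t = F, s = F, the left side is true but the right side is false.

(←) This fails. Under u = F, q = F, t = F, s = F, the left side is false but the right side is true.

Both directions fail.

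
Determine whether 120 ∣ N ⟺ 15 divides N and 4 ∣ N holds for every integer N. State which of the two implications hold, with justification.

(⟹) If 120 ∣ N, write N = 120q. Since 120 = 8·15, N = 15·(8q), so 15 ∣ N; and since 120 = 30·4, N = 4·(30q), so 4 ∣ N.

(⟸) This fails: take N = 60. Both 15 ∣ 60 and 4 ∣ 60, yet 60 is not a multiple of 120 (since 60 = 0·120 + 60), so 120 ∤ 60.

(⇒) holds; (⇐) fails.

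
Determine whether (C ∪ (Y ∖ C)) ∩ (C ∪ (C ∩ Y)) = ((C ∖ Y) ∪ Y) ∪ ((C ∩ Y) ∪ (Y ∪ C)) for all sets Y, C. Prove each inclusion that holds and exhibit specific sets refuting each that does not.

The sets are not equal: only the forward inclusion holds.

Reverse inclusion. This inclusion fails. Take Y = {1}, C = ∅; then 1 ∈ ((C ∖ Y) ∪ Y) ∪ ((C ∩ Y) ∪ (Y ∪ C)) but 1 ∉ (C ∪ (Y ∖ C)) ∩ (C ∪ (C ∩ Y)).

Forward inclusion. Let x ∈ (C ∪ (Y ∖ C)) ∩ (C ∪ (C ∩ Y)). Then either x ∈ C and x ∉ Y; or x ∈ Y ∩ C. In each case x ∈ ((C ∖ Y) ∪ Y) ∪ ((C ∩ Y) ∪ (Y ∪ C)), so (C ∪ (Y ∖ C)) ∩ (C ∪ (C ∩ Y)) ⊆ ((C ∖ Y) ∪ Y) ∪ ((C ∩ Y) ∪ (Y ∪ C)).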